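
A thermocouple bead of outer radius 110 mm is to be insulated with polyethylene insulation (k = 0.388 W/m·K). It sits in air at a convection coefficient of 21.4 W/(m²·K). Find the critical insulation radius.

r_cr ≈ 36.3 mm

For a sphere r_cr = 2k/h = 2×0.388/21.4
r_cr = 36.3 mm; since the bare radius (110 mm) is above r_cr, any added insulation will reduce heat loss.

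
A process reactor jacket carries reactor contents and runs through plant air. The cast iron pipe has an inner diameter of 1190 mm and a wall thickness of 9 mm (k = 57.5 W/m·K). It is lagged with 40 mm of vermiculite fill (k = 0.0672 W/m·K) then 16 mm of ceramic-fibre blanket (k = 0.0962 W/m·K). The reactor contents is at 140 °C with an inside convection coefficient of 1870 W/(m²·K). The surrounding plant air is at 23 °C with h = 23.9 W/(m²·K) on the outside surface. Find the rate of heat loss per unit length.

Cylindrical conduction, so R = ln(r₂/r₁)/(2πkL) per layer, in series:
R_inner film = 1/(h_i·2πr₁L) = 1/(1870×2π×0.595×1) = 1.43×10^-4 K/W
R_cast iron pipe wall = ln(604/595)/(2π×57.5×1) = 4.155×10^-5 K/W
R_vermiculite fill = ln(644/604)/(2π×0.0672×1) = 0.1519 K/W
R_ceramic-fibre blanket = ln(660/644)/(2π×0.0962×1) = 0.0406 K/W
R_outer film = 1/(h_o·2πr_oL) = 1/(23.9×2π×0.66×1) = 0.01009 K/W
R_total = 0.2027 K/W
Q = ΔT/R_total = 117/0.2027

q′ ≈ 577 W/m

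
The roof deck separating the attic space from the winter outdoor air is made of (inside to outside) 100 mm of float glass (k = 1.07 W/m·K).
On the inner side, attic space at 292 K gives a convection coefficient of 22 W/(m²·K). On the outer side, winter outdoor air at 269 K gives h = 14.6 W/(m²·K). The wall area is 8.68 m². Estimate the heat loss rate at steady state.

Q ≈ 963 W

Model the wall as resistances in series:
R_inner film = 1/(h_i·A) = 1/(22×8.68) = 0.005237 K/W
R_float glass = L/(kA) = 0.1/(1.07×8.68) = 0.01077 K/W
R_outer film = 1/(h_o·A) = 1/(14.6×8.68) = 0.007891 K/W
R_total = 0.02389 K/W
Q = ΔT / R_total = 23 / 0.02389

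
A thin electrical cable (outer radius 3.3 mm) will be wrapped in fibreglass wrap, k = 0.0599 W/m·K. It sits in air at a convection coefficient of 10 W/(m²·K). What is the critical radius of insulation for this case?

For a cylinder r_cr = k/h = 0.0599/10
r_cr = 5.99 mm; since the bare radius (3.3 mm) is below r_cr, adding a thin layer of insulation will *increase* heat loss.

r_cr ≈ 5.99 mm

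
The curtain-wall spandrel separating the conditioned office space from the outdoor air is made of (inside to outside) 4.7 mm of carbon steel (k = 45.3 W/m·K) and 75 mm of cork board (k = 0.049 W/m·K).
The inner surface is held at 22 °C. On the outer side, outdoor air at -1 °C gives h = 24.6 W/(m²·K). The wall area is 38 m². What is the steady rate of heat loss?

Q ≈ 556 W

Treating each layer as a thermal resistance in series:
R_carbon steel = L/(kA) = 0.0047/(45.3×38) = 2.73×10^-6 K/W
R_cork board = L/(kA) = 0.075/(0.049×38) = 0.04028 K/W
R_outer film = 1/(h_o·A) = 1/(24.6×38) = 0.00107 K/W
R_total = 0.04135 K/W
Q = ΔT / R_total = 23 / 0.04135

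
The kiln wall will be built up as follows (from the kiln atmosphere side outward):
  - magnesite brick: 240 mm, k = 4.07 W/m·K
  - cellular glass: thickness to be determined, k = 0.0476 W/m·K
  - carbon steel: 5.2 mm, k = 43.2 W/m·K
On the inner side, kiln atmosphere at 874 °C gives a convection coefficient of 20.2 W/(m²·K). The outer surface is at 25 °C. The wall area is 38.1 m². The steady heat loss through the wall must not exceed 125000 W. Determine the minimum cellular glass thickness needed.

L ≈ 7.15 mm

Model the wall as resistances in series:
R_inner film = 1/(h_i·A) = 1/(20.2×38.1) = 0.001299 K/W
R_magnesite brick = L/(kA) = 0.24/(4.07×38.1) = 0.001548 K/W
R_carbon steel = L/(kA) = 0.0052/(43.2×38.1) = 3.159×10^-6 K/W
Sum of the known resistances R_other = 0.00285 K/W
Required total resistance R_tot = ΔT/Q_allow = 849/125000 = 0.006792 K/W
R_cellular glass = R_tot − R_other = 0.003942 K/W
L = R·k·A = 0.003942×0.0476×38.1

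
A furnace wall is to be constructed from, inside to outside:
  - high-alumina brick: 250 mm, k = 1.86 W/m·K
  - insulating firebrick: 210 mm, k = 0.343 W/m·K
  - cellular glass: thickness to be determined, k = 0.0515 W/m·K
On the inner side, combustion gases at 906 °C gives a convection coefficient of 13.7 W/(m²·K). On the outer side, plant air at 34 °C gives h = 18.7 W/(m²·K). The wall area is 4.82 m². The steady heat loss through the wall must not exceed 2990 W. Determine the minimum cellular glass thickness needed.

Thermal resistances in series:
R_inner film = 1/(h_i·A) = 1/(13.7×4.82) = 0.01514 K/W
R_high-alumina brick = L/(kA) = 0.25/(1.86×4.82) = 0.02789 K/W
R_insulating firebrick = L/(kA) = 0.21/(0.343×4.82) = 0.127 K/W
R_outer film = 1/(h_o·A) = 1/(18.7×4.82) = 0.01109 K/W
Sum of the known resistances R_other = 0.1811 K/W
Required total resistance R_tot = ΔT/Q_allow = 872/2990 = 0.2916 K/W
R_cellular glass = R_tot − R_other = 0.1105 K/W
L = R·k·A = 0.1105×0.0515×4.82

L ≈ 27.4 mm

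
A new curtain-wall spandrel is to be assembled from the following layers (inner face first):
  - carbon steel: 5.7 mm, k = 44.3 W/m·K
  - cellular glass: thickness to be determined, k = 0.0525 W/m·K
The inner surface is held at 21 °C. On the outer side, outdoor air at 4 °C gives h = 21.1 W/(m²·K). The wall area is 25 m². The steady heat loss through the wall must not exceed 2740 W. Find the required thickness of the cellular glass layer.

L ≈ 5.65 mm

Thermal resistances in series:
R_carbon steel = L/(kA) = 0.0057/(44.3×25) = 5.147×10^-6 K/W
R_outer film = 1/(h_o·A) = 1/(21.1×25) = 0.001896 K/W
Sum of the known resistances R_other = 0.001901 K/W
Required total resistance R_tot = ΔT/Q_allow = 17/2740 = 0.006204 K/W
R_cellular glass = R_tot − R_other = 0.004303 K/W
L = R·k·A = 0.004303×0.0525×25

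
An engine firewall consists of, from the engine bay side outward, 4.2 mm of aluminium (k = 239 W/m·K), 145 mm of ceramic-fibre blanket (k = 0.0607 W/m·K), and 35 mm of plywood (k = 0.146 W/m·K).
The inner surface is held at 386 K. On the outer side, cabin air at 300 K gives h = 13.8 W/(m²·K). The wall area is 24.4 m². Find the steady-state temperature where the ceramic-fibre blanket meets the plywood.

Treating each layer as a thermal resistance in series:
R_aluminium = L/(kA) = 0.0042/(239×24.4) = 7.202×10^-7 K/W
R_ceramic-fibre blanket = L/(kA) = 0.145/(0.0607×24.4) = 0.0979 K/W
R_plywood = L/(kA) = 0.035/(0.146×24.4) = 0.009825 K/W
R_outer film = 1/(h_o·A) = 1/(13.8×24.4) = 0.00297 K/W
R_total = 0.1107 K/W;  Q = ΔT/R_total = 86/0.1107 = 776.9 W
T_interface = T_inner − Q·ΣR(inner→interface) = 386 − 777×0.0979

T ≈ 310 K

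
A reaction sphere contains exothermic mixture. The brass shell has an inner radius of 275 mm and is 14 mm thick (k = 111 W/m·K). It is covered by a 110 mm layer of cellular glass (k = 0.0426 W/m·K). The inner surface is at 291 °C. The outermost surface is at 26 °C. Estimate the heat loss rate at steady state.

Q ≈ 149 W

Spherical conduction: R = (1/r_in − 1/r_out)/(4πk) per layer; series-sum.
R_brass shell = (1/0.275 − 1/0.289)/(4π×111) = 1.263×10^-4 K/W
R_cellular glass = (1/0.289 − 1/0.399)/(4π×0.0426) = 1.782 K/W
R_total = 1.782 K/W
Q = ΔT/R_total = 265/1.782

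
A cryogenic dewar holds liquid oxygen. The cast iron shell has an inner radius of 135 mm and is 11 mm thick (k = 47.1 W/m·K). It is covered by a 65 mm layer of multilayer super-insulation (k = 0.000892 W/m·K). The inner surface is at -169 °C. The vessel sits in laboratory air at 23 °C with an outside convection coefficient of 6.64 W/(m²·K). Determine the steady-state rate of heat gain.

Q ≈ 1.02 W

For a spherical shell R = (1/r₁ − 1/r₂)/(4πk); film R = 1/(h·4πr²). In series:
R_cast iron shell = (1/0.135 − 1/0.146)/(4π×47.1) = 9.429×10^-4 K/W
R_multilayer super-insulation = (1/0.146 − 1/0.211)/(4π×0.000892) = 188.2 K/W
R_outer film = 1/(h·4πr_o²) = 1/(6.64×4π×0.211²) = 0.2692 K/W
R_total = 188.5 K/W
Q = ΔT/R_total = 192/188.5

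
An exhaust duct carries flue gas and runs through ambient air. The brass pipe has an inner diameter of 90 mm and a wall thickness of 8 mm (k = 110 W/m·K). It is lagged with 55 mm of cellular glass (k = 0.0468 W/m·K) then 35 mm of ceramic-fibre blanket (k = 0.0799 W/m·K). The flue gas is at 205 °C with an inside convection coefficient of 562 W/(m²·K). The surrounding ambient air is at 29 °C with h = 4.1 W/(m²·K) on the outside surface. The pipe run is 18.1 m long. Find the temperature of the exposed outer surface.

Treating each annulus and film as a series resistance:
R_inner film = 1/(h_i·2πr₁L) = 1/(562×2π×0.045×18.1) = 3.477×10^-4 K/W
R_brass pipe wall = ln(53/45)/(2π×110×18.1) = 1.308×10^-5 K/W
R_cellular glass = ln(108/53)/(2π×0.0468×18.1) = 0.1337 K/W
R_ceramic-fibre blanket = ln(143/108)/(2π×0.0799×18.1) = 0.03089 K/W
R_outer film = 1/(h_o·2πr_oL) = 1/(4.1×2π×0.143×18.1) = 0.015 K/W
R_total = 0.18 K/W
Q = ΔT/R_total = 176/0.18
Q = 978 W
T_interface = T_inner − Q·ΣR(inner→interface) = 205 − 978×0.165

T ≈ 43.7 °C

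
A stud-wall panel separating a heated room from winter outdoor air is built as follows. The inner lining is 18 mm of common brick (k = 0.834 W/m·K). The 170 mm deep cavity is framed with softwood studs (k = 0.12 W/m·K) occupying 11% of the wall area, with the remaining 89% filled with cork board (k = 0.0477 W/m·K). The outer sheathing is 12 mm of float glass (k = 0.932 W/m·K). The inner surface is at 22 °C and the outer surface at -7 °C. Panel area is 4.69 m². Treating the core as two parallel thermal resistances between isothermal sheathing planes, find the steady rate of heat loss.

Q ≈ 44 W

Sheathing layers in series; stud and cavity paths in parallel between them.
R_inner = 0.018/(0.834×4.69) = 0.004602 K/W
R_stud  = 0.17/(0.12×0.11×4.69) = 2.746 K/W
R_cav   = 0.17/(0.0477×0.89×4.69) = 0.8538 K/W
1/R_core = 1/R_stud + 1/R_cav → R_core = 0.6513 K/W
R_outer = 0.012/(0.932×4.69) = 0.002745 K/W
R_total = 0.6587 K/W
Q = ΔT/R_total = 29/0.6587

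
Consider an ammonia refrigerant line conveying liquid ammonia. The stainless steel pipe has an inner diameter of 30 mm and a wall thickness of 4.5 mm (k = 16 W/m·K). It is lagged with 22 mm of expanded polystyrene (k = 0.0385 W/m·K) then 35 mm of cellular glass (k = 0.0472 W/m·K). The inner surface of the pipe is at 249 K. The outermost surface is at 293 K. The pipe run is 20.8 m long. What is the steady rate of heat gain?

Q ≈ 176 W

Cylindrical conduction, so R = ln(r₂/r₁)/(2πkL) per layer, in series:
R_stainless steel pipe wall = ln(19.5/15)/(2π×16×20.8) = 1.255×10^-4 K/W
R_expanded polystyrene = ln(41.5/19.5)/(2π×0.0385×20.8) = 0.1501 K/W
R_cellular glass = ln(76.5/41.5)/(2π×0.0472×20.8) = 0.09915 K/W
R_total = 0.2494 K/W
Q = ΔT/R_total = 44/0.2494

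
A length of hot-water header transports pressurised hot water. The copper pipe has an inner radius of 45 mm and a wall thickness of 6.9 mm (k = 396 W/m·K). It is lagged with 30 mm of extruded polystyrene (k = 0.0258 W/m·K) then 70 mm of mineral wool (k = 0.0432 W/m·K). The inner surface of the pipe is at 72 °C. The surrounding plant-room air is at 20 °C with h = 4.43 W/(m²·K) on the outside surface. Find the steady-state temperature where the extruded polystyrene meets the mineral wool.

Per-layer cylindrical resistances, series-summed:
R_copper pipe wall = ln(51.9/45)/(2π×396×1) = 5.733×10^-5 K/W
R_extruded polystyrene = ln(81.9/51.9)/(2π×0.0258×1) = 2.814 K/W
R_mineral wool = ln(151.9/81.9)/(2π×0.0432×1) = 2.276 K/W
R_outer film = 1/(h_o·2πr_oL) = 1/(4.43×2π×0.1519×1) = 0.2365 K/W
R_total = 5.326 K/W
Q = ΔT/R_total = 52/5.326
Q = 9.76 W/m
T_interface = T_inner − Q·ΣR(inner→interface) = 72 − 9.76×2.814

T ≈ 44.5 °C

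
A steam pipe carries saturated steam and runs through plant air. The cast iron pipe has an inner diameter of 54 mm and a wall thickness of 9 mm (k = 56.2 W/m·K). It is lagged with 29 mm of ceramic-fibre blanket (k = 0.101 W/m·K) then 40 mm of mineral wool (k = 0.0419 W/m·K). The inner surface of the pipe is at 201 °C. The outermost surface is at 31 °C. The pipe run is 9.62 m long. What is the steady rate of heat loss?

Cylindrical conduction, so R = ln(r₂/r₁)/(2πkL) per layer, in series:
R_cast iron pipe wall = ln(36/27)/(2π×56.2×9.62) = 8.469×10^-5 K/W
R_ceramic-fibre blanket = ln(65/36)/(2π×0.101×9.62) = 0.09679 K/W
R_mineral wool = ln(105/65)/(2π×0.0419×9.62) = 0.1894 K/W
R_total = 0.2862 K/W
Q = ΔT/R_total = 170/0.2862

Q ≈ 594 W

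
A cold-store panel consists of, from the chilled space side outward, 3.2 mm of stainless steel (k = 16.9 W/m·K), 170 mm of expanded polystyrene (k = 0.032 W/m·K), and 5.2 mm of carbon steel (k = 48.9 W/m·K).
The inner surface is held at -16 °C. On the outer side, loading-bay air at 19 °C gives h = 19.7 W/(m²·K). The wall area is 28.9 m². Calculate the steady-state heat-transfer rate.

Q ≈ 189 W

Model the wall as resistances in series:
R_stainless steel = L/(kA) = 0.0032/(16.9×28.9) = 6.552×10^-6 K/W
R_expanded polystyrene = L/(kA) = 0.17/(0.032×28.9) = 0.1838 K/W
R_carbon steel = L/(kA) = 0.0052/(48.9×28.9) = 3.68×10^-6 K/W
R_outer film = 1/(h_o·A) = 1/(19.7×28.9) = 0.001756 K/W
R_total = 0.1856 K/W
Q = ΔT / R_total = 35 / 0.1856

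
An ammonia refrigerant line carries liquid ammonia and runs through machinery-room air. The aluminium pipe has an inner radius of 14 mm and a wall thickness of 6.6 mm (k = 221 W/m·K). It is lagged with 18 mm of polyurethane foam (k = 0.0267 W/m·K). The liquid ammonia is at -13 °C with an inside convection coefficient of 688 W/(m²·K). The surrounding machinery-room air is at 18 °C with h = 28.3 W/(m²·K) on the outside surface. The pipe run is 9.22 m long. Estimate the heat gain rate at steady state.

Cylindrical conduction, so R = ln(r₂/r₁)/(2πkL) per layer, in series:
R_inner film = 1/(h_i·2πr₁L) = 1/(688×2π×0.014×9.22) = 0.001792 K/W
R_aluminium pipe wall = ln(20.6/14)/(2π×221×9.22) = 3.017×10^-5 K/W
R_polyurethane foam = ln(38.6/20.6)/(2π×0.0267×9.22) = 0.406 K/W
R_outer film = 1/(h_o·2πr_oL) = 1/(28.3×2π×0.0386×9.22) = 0.0158 K/W
R_total = 0.4236 K/W
Q = ΔT/R_total = 31/0.4236

Q ≈ 73.2 W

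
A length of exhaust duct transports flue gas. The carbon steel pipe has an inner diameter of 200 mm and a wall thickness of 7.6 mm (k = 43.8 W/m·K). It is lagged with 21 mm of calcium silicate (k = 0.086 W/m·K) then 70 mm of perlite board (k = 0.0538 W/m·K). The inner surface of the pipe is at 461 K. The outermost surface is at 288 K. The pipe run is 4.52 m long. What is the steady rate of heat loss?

Treating each annulus and film as a series resistance:
R_carbon steel pipe wall = ln(107.6/100)/(2π×43.8×4.52) = 5.889×10^-5 K/W
R_calcium silicate = ln(128.6/107.6)/(2π×0.086×4.52) = 0.073 K/W
R_perlite board = ln(198.6/128.6)/(2π×0.0538×4.52) = 0.2844 K/W
R_total = 0.3575 K/W
Q = ΔT/R_total = 173/0.3575

Q ≈ 484 W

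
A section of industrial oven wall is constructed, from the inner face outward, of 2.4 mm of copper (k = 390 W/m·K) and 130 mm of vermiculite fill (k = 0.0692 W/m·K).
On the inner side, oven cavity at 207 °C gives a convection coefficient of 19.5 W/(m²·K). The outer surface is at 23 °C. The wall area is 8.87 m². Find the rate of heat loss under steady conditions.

Q ≈ 846 W

Thermal resistances in series:
R_inner film = 1/(h_i·A) = 1/(19.5×8.87) = 0.005782 K/W
R_copper = L/(kA) = 0.0024/(390×8.87) = 6.938×10^-7 K/W
R_vermiculite fill = L/(kA) = 0.13/(0.0692×8.87) = 0.2118 K/W
R_total = 0.2176 K/W
Q = ΔT / R_total = 184 / 0.2176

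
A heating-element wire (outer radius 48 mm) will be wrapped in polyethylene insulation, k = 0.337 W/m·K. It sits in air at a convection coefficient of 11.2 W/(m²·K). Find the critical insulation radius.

r_cr ≈ 30.1 mm

For a cylinder r_cr = k/h = 0.337/11.2
r_cr = 30.1 mm; since the bare radius (48 mm) is above r_cr, any added insulation will reduce heat loss.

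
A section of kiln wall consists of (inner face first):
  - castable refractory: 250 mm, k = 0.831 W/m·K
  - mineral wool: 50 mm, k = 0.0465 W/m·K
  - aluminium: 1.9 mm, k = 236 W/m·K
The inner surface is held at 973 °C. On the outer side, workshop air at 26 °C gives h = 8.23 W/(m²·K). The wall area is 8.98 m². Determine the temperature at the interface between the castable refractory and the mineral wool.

Thermal resistances in series:
R_castable refractory = L/(kA) = 0.25/(0.831×8.98) = 0.0335 K/W
R_mineral wool = L/(kA) = 0.05/(0.0465×8.98) = 0.1197 K/W
R_aluminium = L/(kA) = 0.0019/(236×8.98) = 8.965×10^-7 K/W
R_outer film = 1/(h_o·A) = 1/(8.23×8.98) = 0.01353 K/W
R_total = 0.1668 K/W;  Q = ΔT/R_total = 947/0.1668 = 5678 W
T_interface = T_inner − Q·ΣR(inner→interface) = 973 − 5680×0.0335

T ≈ 783 °C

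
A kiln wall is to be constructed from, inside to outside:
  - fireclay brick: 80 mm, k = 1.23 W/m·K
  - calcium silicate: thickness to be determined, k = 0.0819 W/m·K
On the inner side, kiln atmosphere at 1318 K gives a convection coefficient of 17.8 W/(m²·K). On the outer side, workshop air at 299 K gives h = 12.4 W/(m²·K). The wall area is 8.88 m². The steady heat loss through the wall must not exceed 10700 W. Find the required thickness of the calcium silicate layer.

L ≈ 52.7 mm

Using the resistance-network approach (series):
R_inner film = 1/(h_i·A) = 1/(17.8×8.88) = 0.006327 K/W
R_fireclay brick = L/(kA) = 0.08/(1.23×8.88) = 0.007324 K/W
R_outer film = 1/(h_o·A) = 1/(12.4×8.88) = 0.009082 K/W
Sum of the known resistances R_other = 0.02273 K/W
Required total resistance R_tot = ΔT/Q_allow = 1019/10700 = 0.09523 K/W
R_calcium silicate = R_tot − R_other = 0.0725 K/W
L = R·k·A = 0.0725×0.0819×8.88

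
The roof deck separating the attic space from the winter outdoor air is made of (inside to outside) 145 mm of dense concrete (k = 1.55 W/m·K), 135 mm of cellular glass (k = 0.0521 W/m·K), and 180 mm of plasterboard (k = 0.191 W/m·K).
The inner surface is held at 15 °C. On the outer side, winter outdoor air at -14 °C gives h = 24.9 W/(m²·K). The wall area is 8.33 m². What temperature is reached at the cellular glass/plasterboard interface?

T ≈ -6.23 °C

Thermal resistances in series:
R_dense concrete = L/(kA) = 0.145/(1.55×8.33) = 0.01123 K/W
R_cellular glass = L/(kA) = 0.135/(0.0521×8.33) = 0.3111 K/W
R_plasterboard = L/(kA) = 0.18/(0.191×8.33) = 0.1131 K/W
R_outer film = 1/(h_o·A) = 1/(24.9×8.33) = 0.004821 K/W
R_total = 0.4403 K/W;  Q = ΔT/R_total = 29/0.4403 = 65.87 W
T_interface = T_inner − Q·ΣR(inner→interface) = 15 − 65.9×0.3223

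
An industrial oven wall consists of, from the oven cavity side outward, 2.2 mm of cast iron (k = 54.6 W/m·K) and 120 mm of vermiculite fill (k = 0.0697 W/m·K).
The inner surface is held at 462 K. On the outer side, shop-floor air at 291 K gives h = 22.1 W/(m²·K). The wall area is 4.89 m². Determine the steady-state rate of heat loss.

Using the resistance-network approach (series):
R_cast iron = L/(kA) = 0.0022/(54.6×4.89) = 8.24×10^-6 K/W
R_vermiculite fill = L/(kA) = 0.12/(0.0697×4.89) = 0.3521 K/W
R_outer film = 1/(h_o·A) = 1/(22.1×4.89) = 0.009253 K/W
R_total = 0.3613 K/W
Q = ΔT / R_total = 171 / 0.3613

Q ≈ 473 W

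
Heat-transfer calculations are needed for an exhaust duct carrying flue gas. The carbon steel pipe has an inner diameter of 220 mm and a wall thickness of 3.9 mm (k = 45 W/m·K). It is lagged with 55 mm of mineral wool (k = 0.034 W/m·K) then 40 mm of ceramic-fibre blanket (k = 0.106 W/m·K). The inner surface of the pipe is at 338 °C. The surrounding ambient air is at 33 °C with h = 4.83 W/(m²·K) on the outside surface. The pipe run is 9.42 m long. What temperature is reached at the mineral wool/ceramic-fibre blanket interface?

T ≈ 95.7 °C

Per-layer cylindrical resistances, series-summed:
R_carbon steel pipe wall = ln(113.9/110)/(2π×45×9.42) = 1.308×10^-5 K/W
R_mineral wool = ln(168.9/113.9)/(2π×0.034×9.42) = 0.1958 K/W
R_ceramic-fibre blanket = ln(208.9/168.9)/(2π×0.106×9.42) = 0.03388 K/W
R_outer film = 1/(h_o·2πr_oL) = 1/(4.83×2π×0.2089×9.42) = 0.01674 K/W
R_total = 0.2464 K/W
Q = ΔT/R_total = 305/0.2464
Q = 1240 W
T_interface = T_inner − Q·ΣR(inner→interface) = 338 − 1240×0.1958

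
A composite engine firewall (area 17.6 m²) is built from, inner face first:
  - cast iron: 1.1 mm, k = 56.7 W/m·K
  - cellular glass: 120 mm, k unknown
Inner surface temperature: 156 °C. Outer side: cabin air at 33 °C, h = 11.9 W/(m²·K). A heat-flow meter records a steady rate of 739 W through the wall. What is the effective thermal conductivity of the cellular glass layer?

k ≈ 0.0422 W/(m·K)

Model the wall as resistances in series:
R_cast iron = L/(kA) = 0.0011/(56.7×17.6) = 1.102×10^-6 K/W
R_outer film = 1/(h_o·A) = 1/(11.9×17.6) = 0.004775 K/W
Sum of known resistances R_other = 0.004776 K/W
Total R = ΔT/Q = 123/739 = 0.1664 K/W
R_cellular glass = R_total − R_other = 0.1617 K/W
k = L/(R·A) = 0.12/(0.1617×17.6)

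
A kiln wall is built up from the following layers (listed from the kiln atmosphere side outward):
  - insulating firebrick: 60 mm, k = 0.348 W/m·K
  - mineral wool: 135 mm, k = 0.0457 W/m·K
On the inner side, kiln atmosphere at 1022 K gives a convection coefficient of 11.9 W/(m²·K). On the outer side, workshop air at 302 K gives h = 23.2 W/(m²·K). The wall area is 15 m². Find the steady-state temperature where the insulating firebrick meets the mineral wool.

Using the resistance-network approach (series):
R_inner film = 1/(h_i·A) = 1/(11.9×15) = 0.005602 K/W
R_insulating firebrick = L/(kA) = 0.06/(0.348×15) = 0.01149 K/W
R_mineral wool = L/(kA) = 0.135/(0.0457×15) = 0.1969 K/W
R_outer film = 1/(h_o·A) = 1/(23.2×15) = 0.002874 K/W
R_total = 0.2169 K/W;  Q = ΔT/R_total = 720/0.2169 = 3319 W
T_interface = T_inner − Q·ΣR(inner→interface) = 1022 − 3320×0.0171

T ≈ 965 K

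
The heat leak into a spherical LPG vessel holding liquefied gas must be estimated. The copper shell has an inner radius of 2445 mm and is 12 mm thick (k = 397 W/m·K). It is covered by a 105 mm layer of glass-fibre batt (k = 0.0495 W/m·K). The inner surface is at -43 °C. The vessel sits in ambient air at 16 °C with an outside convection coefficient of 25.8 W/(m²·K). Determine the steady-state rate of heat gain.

Q ≈ 2160 W

Spherical conduction: R = (1/r_in − 1/r_out)/(4πk) per layer; series-sum.
R_copper shell = (1/2.445 − 1/2.457)/(4π×397) = 4.004×10^-7 K/W
R_glass-fibre batt = (1/2.457 − 1/2.562)/(4π×0.0495) = 0.02682 K/W
R_outer film = 1/(h·4πr_o²) = 1/(25.8×4π×2.562²) = 4.699×10^-4 K/W
R_total = 0.02729 K/W
Q = ΔT/R_total = 59/0.02729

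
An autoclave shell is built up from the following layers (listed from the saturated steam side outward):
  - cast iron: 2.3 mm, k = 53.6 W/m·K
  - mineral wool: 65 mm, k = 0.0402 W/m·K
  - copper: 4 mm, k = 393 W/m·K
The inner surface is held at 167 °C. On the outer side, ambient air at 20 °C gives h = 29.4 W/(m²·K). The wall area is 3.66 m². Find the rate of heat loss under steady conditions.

Q ≈ 326 W

Thermal resistances in series:
R_cast iron = L/(kA) = 0.0023/(53.6×3.66) = 1.172×10^-5 K/W
R_mineral wool = L/(kA) = 0.065/(0.0402×3.66) = 0.4418 K/W
R_copper = L/(kA) = 0.004/(393×3.66) = 2.781×10^-6 K/W
R_outer film = 1/(h_o·A) = 1/(29.4×3.66) = 0.009293 K/W
R_total = 0.4511 K/W
Q = ΔT / R_total = 147 / 0.4511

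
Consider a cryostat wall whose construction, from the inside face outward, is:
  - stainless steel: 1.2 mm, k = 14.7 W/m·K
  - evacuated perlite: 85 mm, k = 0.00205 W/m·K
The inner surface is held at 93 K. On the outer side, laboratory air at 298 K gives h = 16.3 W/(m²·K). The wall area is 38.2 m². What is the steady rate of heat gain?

Using the resistance-network approach (series):
R_stainless steel = L/(kA) = 0.0012/(14.7×38.2) = 2.137×10^-6 K/W
R_evacuated perlite = L/(kA) = 0.085/(0.00205×38.2) = 1.085 K/W
R_outer film = 1/(h_o·A) = 1/(16.3×38.2) = 0.001606 K/W
R_total = 1.087 K/W
Q = ΔT / R_total = 205 / 1.087

Q ≈ 189 W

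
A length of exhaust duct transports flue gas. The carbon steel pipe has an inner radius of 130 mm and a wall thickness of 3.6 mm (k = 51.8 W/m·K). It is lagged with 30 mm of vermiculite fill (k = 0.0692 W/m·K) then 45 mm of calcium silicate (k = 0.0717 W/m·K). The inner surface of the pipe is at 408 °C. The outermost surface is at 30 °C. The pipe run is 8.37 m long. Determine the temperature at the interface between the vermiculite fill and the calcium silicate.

T ≈ 233 °C

Per-layer cylindrical resistances, series-summed:
R_carbon steel pipe wall = ln(133.6/130)/(2π×51.8×8.37) = 1.003×10^-5 K/W
R_vermiculite fill = ln(163.6/133.6)/(2π×0.0692×8.37) = 0.05566 K/W
R_calcium silicate = ln(208.6/163.6)/(2π×0.0717×8.37) = 0.06444 K/W
R_total = 0.1201 K/W
Q = ΔT/R_total = 378/0.1201
Q = 3150 W
T_interface = T_inner − Q·ΣR(inner→interface) = 408 − 3150×0.05567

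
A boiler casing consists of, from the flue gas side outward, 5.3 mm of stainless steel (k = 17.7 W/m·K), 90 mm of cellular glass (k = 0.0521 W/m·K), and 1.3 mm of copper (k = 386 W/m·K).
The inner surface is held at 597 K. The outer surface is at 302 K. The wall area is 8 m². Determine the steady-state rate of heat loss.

Q ≈ 1370 W

Thermal resistances in series:
R_stainless steel = L/(kA) = 0.0053/(17.7×8) = 3.743×10^-5 K/W
R_cellular glass = L/(kA) = 0.09/(0.0521×8) = 0.2159 K/W
R_copper = L/(kA) = 0.0013/(386×8) = 4.21×10^-7 K/W
R_total = 0.216 K/W
Q = ΔT / R_total = 295 / 0.216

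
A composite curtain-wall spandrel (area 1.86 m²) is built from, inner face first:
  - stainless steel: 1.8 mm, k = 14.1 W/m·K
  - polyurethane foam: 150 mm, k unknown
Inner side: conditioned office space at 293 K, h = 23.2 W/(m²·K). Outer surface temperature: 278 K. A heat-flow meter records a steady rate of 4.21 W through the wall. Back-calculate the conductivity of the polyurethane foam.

Model the wall as resistances in series:
R_inner film = 1/(h_i·A) = 1/(23.2×1.86) = 0.02317 K/W
R_stainless steel = L/(kA) = 0.0018/(14.1×1.86) = 6.863×10^-5 K/W
Sum of known resistances R_other = 0.02324 K/W
Total R = ΔT/Q = 15/4.21 = 3.563 K/W
R_polyurethane foam = R_total − R_other = 3.54 K/W
k = L/(R·A) = 0.15/(3.54×1.86)

k ≈ 0.0228 W/(m·K)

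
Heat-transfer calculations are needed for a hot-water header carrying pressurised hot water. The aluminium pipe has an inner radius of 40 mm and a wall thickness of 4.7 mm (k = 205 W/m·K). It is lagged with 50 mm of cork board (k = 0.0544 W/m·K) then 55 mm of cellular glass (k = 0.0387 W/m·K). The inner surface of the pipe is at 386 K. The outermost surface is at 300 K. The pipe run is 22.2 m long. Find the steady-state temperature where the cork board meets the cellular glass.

T ≈ 340 K

Cylindrical conduction, so R = ln(r₂/r₁)/(2πkL) per layer, in series:
R_aluminium pipe wall = ln(44.7/40)/(2π×205×22.2) = 3.885×10^-6 K/W
R_cork board = ln(94.7/44.7)/(2π×0.0544×22.2) = 0.09894 K/W
R_cellular glass = ln(149.7/94.7)/(2π×0.0387×22.2) = 0.08483 K/W
R_total = 0.1838 K/W
Q = ΔT/R_total = 86/0.1838
Q = 468 W
T_interface = T_inner − Q·ΣR(inner→interface) = 386 − 468×0.09894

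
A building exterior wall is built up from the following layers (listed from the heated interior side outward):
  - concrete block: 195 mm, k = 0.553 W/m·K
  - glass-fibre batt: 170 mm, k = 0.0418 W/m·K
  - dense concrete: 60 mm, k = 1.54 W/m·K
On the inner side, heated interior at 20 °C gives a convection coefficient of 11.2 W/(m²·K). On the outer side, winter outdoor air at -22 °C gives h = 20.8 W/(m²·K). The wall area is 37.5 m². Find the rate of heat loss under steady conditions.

Using the resistance-network approach (series):
R_inner film = 1/(h_i·A) = 1/(11.2×37.5) = 0.002381 K/W
R_concrete block = L/(kA) = 0.195/(0.553×37.5) = 0.009403 K/W
R_glass-fibre batt = L/(kA) = 0.17/(0.0418×37.5) = 0.1085 K/W
R_dense concrete = L/(kA) = 0.06/(1.54×37.5) = 0.001039 K/W
R_outer film = 1/(h_o·A) = 1/(20.8×37.5) = 0.001282 K/W
R_total = 0.1226 K/W
Q = ΔT / R_total = 42 / 0.1226

Q ≈ 343 W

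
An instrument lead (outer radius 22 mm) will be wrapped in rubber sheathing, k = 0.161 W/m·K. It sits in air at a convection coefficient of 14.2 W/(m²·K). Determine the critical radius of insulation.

For a cylinder r_cr = k/h = 0.161/14.2
r_cr = 11.3 mm; since the bare radius (22 mm) is above r_cr, any added insulation will reduce heat loss.

r_cr ≈ 11.3 mm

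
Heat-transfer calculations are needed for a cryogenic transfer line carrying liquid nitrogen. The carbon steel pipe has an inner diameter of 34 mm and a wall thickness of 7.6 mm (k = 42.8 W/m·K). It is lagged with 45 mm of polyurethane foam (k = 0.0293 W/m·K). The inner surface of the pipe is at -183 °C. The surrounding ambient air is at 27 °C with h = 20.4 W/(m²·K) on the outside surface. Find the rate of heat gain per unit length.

Treating each annulus and film as a series resistance:
R_carbon steel pipe wall = ln(24.6/17)/(2π×42.8×1) = 0.001374 K/W
R_polyurethane foam = ln(69.6/24.6)/(2π×0.0293×1) = 5.649 K/W
R_outer film = 1/(h_o·2πr_oL) = 1/(20.4×2π×0.0696×1) = 0.1121 K/W
R_total = 5.763 K/W
Q = ΔT/R_total = 210/5.763

q′ ≈ 36.4 W/m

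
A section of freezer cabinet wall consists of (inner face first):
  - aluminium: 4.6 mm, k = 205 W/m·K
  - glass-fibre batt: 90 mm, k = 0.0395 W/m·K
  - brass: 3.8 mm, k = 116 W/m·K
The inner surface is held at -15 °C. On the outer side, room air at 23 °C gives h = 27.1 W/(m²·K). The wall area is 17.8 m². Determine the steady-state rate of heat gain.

Model the wall as resistances in series:
R_aluminium = L/(kA) = 0.0046/(205×17.8) = 1.261×10^-6 K/W
R_glass-fibre batt = L/(kA) = 0.09/(0.0395×17.8) = 0.128 K/W
R_brass = L/(kA) = 0.0038/(116×17.8) = 1.84×10^-6 K/W
R_outer film = 1/(h_o·A) = 1/(27.1×17.8) = 0.002073 K/W
R_total = 0.1301 K/W
Q = ΔT / R_total = 38 / 0.1301

Q ≈ 292 W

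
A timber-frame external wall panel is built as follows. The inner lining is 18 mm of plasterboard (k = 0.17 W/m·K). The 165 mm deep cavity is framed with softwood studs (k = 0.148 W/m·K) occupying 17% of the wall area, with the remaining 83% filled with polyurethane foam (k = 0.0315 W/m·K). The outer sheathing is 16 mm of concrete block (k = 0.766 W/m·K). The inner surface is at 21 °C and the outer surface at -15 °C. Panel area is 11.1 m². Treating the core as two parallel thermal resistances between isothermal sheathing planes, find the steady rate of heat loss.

Sheathing layers in series; stud and cavity paths in parallel between them.
R_inner = 0.018/(0.17×11.1) = 0.009539 K/W
R_stud  = 0.165/(0.148×0.17×11.1) = 0.5908 K/W
R_cav   = 0.165/(0.0315×0.83×11.1) = 0.5686 K/W
1/R_core = 1/R_stud + 1/R_cav → R_core = 0.2897 K/W
R_outer = 0.016/(0.766×11.1) = 0.001882 K/W
R_total = 0.3012 K/W
Q = ΔT/R_total = 36/0.3012

Q ≈ 120 W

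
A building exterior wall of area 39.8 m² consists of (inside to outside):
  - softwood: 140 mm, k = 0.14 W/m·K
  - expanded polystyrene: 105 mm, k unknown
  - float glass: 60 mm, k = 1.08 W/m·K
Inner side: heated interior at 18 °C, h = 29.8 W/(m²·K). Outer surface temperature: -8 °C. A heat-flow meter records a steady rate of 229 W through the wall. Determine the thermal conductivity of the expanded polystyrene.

Series thermal resistances:
R_inner film = 1/(h_i·A) = 1/(29.8×39.8) = 8.431×10^-4 K/W
R_softwood = L/(kA) = 0.14/(0.14×39.8) = 0.02513 K/W
R_float glass = L/(kA) = 0.06/(1.08×39.8) = 0.001396 K/W
Sum of known resistances R_other = 0.02736 K/W
Total R = ΔT/Q = 26/229 = 0.1135 K/W
R_expanded polystyrene = R_total − R_other = 0.08617 K/W
k = L/(R·A) = 0.105/(0.08617×39.8)

k ≈ 0.0306 W/(m·K)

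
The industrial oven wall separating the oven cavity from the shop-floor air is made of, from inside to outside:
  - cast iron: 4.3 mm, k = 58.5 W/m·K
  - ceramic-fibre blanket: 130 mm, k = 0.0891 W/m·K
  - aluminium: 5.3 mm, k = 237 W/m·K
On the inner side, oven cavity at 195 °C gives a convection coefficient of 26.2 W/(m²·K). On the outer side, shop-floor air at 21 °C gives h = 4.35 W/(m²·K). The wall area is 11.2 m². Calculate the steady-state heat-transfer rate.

Thermal resistances in series:
R_inner film = 1/(h_i·A) = 1/(26.2×11.2) = 0.003408 K/W
R_cast iron = L/(kA) = 0.0043/(58.5×11.2) = 6.563×10^-6 K/W
R_ceramic-fibre blanket = L/(kA) = 0.13/(0.0891×11.2) = 0.1303 K/W
R_aluminium = L/(kA) = 0.0053/(237×11.2) = 1.997×10^-6 K/W
R_outer film = 1/(h_o·A) = 1/(4.35×11.2) = 0.02053 K/W
R_total = 0.1542 K/W
Q = ΔT / R_total = 174 / 0.1542

Q ≈ 1130 W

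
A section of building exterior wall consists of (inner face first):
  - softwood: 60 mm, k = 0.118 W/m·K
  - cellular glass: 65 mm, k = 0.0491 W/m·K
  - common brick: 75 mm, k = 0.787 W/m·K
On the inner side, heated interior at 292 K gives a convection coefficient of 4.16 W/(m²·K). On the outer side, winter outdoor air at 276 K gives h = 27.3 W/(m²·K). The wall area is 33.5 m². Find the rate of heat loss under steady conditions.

Series thermal resistances:
R_inner film = 1/(h_i·A) = 1/(4.16×33.5) = 0.007176 K/W
R_softwood = L/(kA) = 0.06/(0.118×33.5) = 0.01518 K/W
R_cellular glass = L/(kA) = 0.065/(0.0491×33.5) = 0.03952 K/W
R_common brick = L/(kA) = 0.075/(0.787×33.5) = 0.002845 K/W
R_outer film = 1/(h_o·A) = 1/(27.3×33.5) = 0.001093 K/W
R_total = 0.06581 K/W
Q = ΔT / R_total = 16 / 0.06581

Q ≈ 243 W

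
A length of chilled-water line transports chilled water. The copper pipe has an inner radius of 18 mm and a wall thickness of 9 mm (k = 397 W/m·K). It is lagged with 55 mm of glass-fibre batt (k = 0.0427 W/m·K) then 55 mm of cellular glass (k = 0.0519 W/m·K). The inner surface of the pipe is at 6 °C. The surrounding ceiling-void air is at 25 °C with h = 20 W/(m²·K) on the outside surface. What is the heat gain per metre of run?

q′ ≈ 3.29 W/m

Per-layer cylindrical resistances, series-summed:
R_copper pipe wall = ln(27/18)/(2π×397×1) = 1.625×10^-4 K/W
R_glass-fibre batt = ln(82/27)/(2π×0.0427×1) = 4.141 K/W
R_cellular glass = ln(137/82)/(2π×0.0519×1) = 1.574 K/W
R_outer film = 1/(h_o·2πr_oL) = 1/(20×2π×0.137×1) = 0.05809 K/W
R_total = 5.773 K/W
Q = ΔT/R_total = 19/5.773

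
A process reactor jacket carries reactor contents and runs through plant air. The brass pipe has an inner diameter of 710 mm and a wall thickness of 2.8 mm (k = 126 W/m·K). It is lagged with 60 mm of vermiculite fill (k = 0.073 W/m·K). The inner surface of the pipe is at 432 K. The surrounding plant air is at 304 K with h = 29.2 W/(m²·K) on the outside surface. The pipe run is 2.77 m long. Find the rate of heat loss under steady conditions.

Q ≈ 1010 W

Cylindrical conduction, so R = ln(r₂/r₁)/(2πkL) per layer, in series:
R_brass pipe wall = ln(357.8/355)/(2π×126×2.77) = 3.583×10^-6 K/W
R_vermiculite fill = ln(417.8/357.8)/(2π×0.073×2.77) = 0.122 K/W
R_outer film = 1/(h_o·2πr_oL) = 1/(29.2×2π×0.4178×2.77) = 0.00471 K/W
R_total = 0.1267 K/W
Q = ΔT/R_total = 128/0.1267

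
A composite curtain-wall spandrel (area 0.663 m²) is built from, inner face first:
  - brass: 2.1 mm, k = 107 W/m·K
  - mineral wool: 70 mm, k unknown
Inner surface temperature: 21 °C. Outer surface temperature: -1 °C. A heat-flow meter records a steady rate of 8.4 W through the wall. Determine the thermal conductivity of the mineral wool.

k ≈ 0.0403 W/(m·K)

Series thermal resistances:
R_brass = L/(kA) = 0.0021/(107×0.663) = 2.96×10^-5 K/W
Sum of known resistances R_other = 2.96×10^-5 K/W
Total R = ΔT/Q = 22/8.4 = 2.619 K/W
R_mineral wool = R_total − R_other = 2.619 K/W
k = L/(R·A) = 0.07/(2.619×0.663)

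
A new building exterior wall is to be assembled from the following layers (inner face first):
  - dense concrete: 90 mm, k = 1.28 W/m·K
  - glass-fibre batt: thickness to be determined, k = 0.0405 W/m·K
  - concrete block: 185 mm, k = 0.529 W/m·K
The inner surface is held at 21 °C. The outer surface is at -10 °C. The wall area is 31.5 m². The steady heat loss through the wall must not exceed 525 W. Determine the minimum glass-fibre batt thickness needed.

Thermal resistances in series:
R_dense concrete = L/(kA) = 0.09/(1.28×31.5) = 0.002232 K/W
R_concrete block = L/(kA) = 0.185/(0.529×31.5) = 0.0111 K/W
Sum of the known resistances R_other = 0.01333 K/W
Required total resistance R_tot = ΔT/Q_allow = 31/525 = 0.05905 K/W
R_glass-fibre batt = R_tot − R_other = 0.04571 K/W
L = R·k·A = 0.04571×0.0405×31.5

L ≈ 58.3 mm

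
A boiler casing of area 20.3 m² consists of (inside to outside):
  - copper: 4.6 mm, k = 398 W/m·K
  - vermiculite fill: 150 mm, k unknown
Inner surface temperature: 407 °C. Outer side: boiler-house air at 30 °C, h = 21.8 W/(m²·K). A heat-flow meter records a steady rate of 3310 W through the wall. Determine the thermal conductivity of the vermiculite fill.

k ≈ 0.0662 W/(m·K)

Treating each layer as a thermal resistance in series:
R_copper = L/(kA) = 0.0046/(398×20.3) = 5.693×10^-7 K/W
R_outer film = 1/(h_o·A) = 1/(21.8×20.3) = 0.00226 K/W
Sum of known resistances R_other = 0.00226 K/W
Total R = ΔT/Q = 377/3310 = 0.1139 K/W
R_vermiculite fill = R_total − R_other = 0.1116 K/W
k = L/(R·A) = 0.15/(0.1116×20.3)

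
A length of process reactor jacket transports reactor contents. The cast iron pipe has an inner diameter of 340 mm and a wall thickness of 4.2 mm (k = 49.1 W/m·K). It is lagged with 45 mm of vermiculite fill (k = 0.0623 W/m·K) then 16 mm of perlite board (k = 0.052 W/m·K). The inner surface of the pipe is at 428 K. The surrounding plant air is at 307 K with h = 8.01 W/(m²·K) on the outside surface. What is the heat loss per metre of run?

Cylindrical conduction, so R = ln(r₂/r₁)/(2πkL) per layer, in series:
R_cast iron pipe wall = ln(174.2/170)/(2π×49.1×1) = 7.911×10^-5 K/W
R_vermiculite fill = ln(219.2/174.2)/(2π×0.0623×1) = 0.587 K/W
R_perlite board = ln(235.2/219.2)/(2π×0.052×1) = 0.2156 K/W
R_outer film = 1/(h_o·2πr_oL) = 1/(8.01×2π×0.2352×1) = 0.08448 K/W
R_total = 0.8872 K/W
Q = ΔT/R_total = 121/0.8872

q′ ≈ 136 W/m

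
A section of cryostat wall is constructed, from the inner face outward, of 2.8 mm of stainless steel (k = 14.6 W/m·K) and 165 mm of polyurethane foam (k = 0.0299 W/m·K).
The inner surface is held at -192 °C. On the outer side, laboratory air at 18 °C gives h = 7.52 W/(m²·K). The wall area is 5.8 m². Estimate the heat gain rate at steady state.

Q ≈ 216 W

Using the resistance-network approach (series):
R_stainless steel = L/(kA) = 0.0028/(14.6×5.8) = 3.307×10^-5 K/W
R_polyurethane foam = L/(kA) = 0.165/(0.0299×5.8) = 0.9514 K/W
R_outer film = 1/(h_o·A) = 1/(7.52×5.8) = 0.02293 K/W
R_total = 0.9744 K/W
Q = ΔT / R_total = 210 / 0.9744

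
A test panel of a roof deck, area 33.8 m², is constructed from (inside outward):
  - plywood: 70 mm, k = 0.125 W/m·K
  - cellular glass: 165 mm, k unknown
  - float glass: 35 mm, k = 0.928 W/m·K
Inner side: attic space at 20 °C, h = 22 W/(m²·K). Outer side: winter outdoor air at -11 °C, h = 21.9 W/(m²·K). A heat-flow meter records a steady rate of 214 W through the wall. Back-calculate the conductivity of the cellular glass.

k ≈ 0.0392 W/(m·K)

Thermal resistances in series:
R_inner film = 1/(h_i·A) = 1/(22×33.8) = 0.001345 K/W
R_plywood = L/(kA) = 0.07/(0.125×33.8) = 0.01657 K/W
R_float glass = L/(kA) = 0.035/(0.928×33.8) = 0.001116 K/W
R_outer film = 1/(h_o·A) = 1/(21.9×33.8) = 0.001351 K/W
Sum of known resistances R_other = 0.02038 K/W
Total R = ΔT/Q = 31/214 = 0.1449 K/W
R_cellular glass = R_total − R_other = 0.1245 K/W
k = L/(R·A) = 0.165/(0.1245×33.8)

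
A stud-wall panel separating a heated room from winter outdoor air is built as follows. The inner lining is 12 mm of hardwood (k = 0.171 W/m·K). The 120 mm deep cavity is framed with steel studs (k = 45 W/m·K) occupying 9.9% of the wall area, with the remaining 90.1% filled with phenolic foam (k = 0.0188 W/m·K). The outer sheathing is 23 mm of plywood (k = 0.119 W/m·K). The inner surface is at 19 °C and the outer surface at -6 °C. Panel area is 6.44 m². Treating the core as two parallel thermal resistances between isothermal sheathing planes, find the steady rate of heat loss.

Q ≈ 555 W

Sheathing layers in series; stud and cavity paths in parallel between them.
R_inner = 0.012/(0.171×6.44) = 0.0109 K/W
R_stud  = 0.12/(45×0.099×6.44) = 0.004183 K/W
R_cav   = 0.12/(0.0188×0.901×6.44) = 1.1 K/W
1/R_core = 1/R_stud + 1/R_cav → R_core = 0.004167 K/W
R_outer = 0.023/(0.119×6.44) = 0.03001 K/W
R_total = 0.04508 K/W
Q = ΔT/R_total = 25/0.04508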